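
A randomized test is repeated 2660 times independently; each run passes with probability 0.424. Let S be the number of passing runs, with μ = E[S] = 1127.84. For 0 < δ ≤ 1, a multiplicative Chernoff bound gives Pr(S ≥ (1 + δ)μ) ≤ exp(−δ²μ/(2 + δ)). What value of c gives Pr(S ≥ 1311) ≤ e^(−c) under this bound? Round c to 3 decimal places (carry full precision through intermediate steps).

13.756

Write 1311 = (1 + δ)μ, so δ = 1311/1127.84 − 1 = 0.1623989…
Then the exponent is δ²μ/(2 + δ) = (1311 − μ)² / (μ·(2 + δ)) = 13.755550.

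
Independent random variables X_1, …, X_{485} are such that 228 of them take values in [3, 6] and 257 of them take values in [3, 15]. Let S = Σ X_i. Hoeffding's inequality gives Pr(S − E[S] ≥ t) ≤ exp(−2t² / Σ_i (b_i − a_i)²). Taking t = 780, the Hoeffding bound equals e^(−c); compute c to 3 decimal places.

31.152

Σ(b_i − a_i)² = 228·3² + 257·12² = 39060.
c = 2t² / 39060 = 2·780² / 39060 = 31.1521.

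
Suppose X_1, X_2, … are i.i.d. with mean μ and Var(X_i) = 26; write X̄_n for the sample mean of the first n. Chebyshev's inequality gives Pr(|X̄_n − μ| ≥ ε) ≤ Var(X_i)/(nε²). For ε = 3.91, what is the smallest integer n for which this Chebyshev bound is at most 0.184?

Require 26/(n·3.91²) ≤ 0.184, i.e. n ≥ 26/(0.184·3.91²) = 9.243.
The smallest integer n is 10.

10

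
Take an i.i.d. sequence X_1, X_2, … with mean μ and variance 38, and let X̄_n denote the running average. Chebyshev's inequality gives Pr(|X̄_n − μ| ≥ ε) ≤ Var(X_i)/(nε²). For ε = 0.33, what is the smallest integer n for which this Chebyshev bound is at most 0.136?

Require 38/(n·0.33²) ≤ 0.136, i.e. n ≥ 38/(0.136·0.33²) = 2565.765.
The smallest integer n is 2566.

2566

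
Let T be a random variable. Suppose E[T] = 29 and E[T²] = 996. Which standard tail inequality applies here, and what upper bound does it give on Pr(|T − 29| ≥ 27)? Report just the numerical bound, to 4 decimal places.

The first two moments determine the variance, so Chebyshev's inequality is the sharpest standard bound available.
Var(T) = E[T²] − (E[T])² = 996 − 841 = 155.
Chebyshev's inequality: Pr(|T − μ| ≥ t) ≤ Var(T)/t² = 155/729 = 0.2126.

0.2126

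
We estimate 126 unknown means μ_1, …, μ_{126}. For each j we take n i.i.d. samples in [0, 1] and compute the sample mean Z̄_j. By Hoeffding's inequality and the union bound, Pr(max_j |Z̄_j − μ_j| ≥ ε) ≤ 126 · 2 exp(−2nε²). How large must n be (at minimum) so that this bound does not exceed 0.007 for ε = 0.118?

Need 2·126·exp(−2nε²) ≤ 0.007, i.e. exp(−2nε²) ≤ 0.007/252.
So 2nε² ≥ ln(252/0.007) = 10.491274.
Hence n ≥ 10.491274/(2·0.118²) = 376.733.
The smallest integer n is 377.

377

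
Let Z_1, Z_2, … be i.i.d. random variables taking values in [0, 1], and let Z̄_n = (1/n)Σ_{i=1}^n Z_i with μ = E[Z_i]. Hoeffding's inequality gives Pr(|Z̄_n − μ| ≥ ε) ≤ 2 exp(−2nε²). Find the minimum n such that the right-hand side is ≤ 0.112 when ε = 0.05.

Require 2·exp(−2nε²) ≤ 0.112, i.e. 2nε² ≥ ln(2/0.112) = 2.882404.
So n ≥ 2.882404 / (2·0.05²) = 576.481.
The smallest integer n is 577.

577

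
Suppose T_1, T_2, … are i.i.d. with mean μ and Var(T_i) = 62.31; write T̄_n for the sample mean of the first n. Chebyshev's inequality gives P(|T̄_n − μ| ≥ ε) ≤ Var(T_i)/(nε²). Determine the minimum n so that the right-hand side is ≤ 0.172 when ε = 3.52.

30

Require 62.31/(n·3.52²) ≤ 0.172, i.e. n ≥ 62.31/(0.172·3.52²) = 29.238.
The smallest integer n is 30.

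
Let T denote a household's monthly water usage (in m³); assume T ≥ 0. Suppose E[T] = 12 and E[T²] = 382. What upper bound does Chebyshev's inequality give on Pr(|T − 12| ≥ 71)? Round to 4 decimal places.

Var(T) = E[T²] − (E[T])² = 382 − 144 = 238.
Chebyshev's inequality: Pr(|T − μ| ≥ t) ≤ Var(T)/t² = 238/5041 = 0.0472.

0.0472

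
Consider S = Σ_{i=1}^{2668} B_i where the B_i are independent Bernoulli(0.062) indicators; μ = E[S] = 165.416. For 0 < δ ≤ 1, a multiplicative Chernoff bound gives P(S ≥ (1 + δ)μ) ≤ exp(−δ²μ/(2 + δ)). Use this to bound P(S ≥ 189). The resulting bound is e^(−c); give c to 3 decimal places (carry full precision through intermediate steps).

1.569

Write 189 = (1 + δ)μ, so δ = 189/165.416 − 1 = 0.1425739…
Then the exponent is δ²μ/(2 + δ) = (189 − μ)² / (μ·(2 + δ)) = 1.569357.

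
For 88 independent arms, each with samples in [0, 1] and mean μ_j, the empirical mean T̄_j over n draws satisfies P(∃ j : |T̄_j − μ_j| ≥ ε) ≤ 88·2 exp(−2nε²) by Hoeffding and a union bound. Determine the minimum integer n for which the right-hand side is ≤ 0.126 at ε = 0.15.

161

Need 2·88·exp(−2nε²) ≤ 0.126, i.e. exp(−2nε²) ≤ 0.126/176.
So 2nε² ≥ ln(176/0.126) = 7.241957.
Hence n ≥ 7.241957/(2·0.15²) = 160.932.
The smallest integer n is 161.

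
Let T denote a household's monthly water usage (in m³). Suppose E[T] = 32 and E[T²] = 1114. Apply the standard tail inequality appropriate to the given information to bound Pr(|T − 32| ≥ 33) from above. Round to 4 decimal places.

The first two moments determine the variance, so Chebyshev's inequality is the sharpest standard bound available.
Var(T) = E[T²] − (E[T])² = 1114 − 1024 = 90.
Chebyshev's inequality: Pr(|T − μ| ≥ t) ≤ Var(T)/t² = 90/1089 = 0.0826.

0.0826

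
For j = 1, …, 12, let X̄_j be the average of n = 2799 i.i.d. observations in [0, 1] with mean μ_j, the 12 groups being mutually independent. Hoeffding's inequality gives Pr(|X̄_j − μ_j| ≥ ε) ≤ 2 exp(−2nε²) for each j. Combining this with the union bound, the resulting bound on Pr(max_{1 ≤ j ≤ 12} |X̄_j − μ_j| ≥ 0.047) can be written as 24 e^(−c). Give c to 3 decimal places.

Union bound over the 12 events: Pr(max_{1 ≤ j ≤ 12} |X̄_j − μ_j| ≥ 0.047) ≤ 12·2·exp(−2nε²) = 24 exp(−2·2799·0.047²).
So c = 2·2799·0.047² = 12.3660.

12.366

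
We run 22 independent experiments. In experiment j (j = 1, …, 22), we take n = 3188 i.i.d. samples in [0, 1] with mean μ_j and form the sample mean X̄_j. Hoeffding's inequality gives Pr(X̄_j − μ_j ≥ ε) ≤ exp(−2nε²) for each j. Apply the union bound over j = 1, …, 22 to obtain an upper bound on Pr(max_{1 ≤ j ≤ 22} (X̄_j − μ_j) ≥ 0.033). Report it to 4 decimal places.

0.0212

Per-experiment Hoeffding bound: exp(−2·3188·0.033²) = exp(−6.94346) = 0.00096492.
Union bound over 22 events: 22·0.00096492 = 0.02123.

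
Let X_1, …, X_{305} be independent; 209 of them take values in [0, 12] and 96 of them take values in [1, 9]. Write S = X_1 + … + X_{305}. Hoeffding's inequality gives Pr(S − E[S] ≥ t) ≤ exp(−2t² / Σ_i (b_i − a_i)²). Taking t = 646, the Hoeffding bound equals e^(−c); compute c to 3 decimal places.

23.031

Σ(b_i − a_i)² = 209·12² + 96·8² = 36240.
c = 2t² / 36240 = 2·646² / 36240 = 23.0307.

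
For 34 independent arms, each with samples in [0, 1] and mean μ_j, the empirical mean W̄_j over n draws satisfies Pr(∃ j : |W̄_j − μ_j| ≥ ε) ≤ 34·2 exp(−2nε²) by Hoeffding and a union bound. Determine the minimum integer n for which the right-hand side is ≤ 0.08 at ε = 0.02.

Need 2·34·exp(−2nε²) ≤ 0.08, i.e. exp(−2nε²) ≤ 0.08/68.
So 2nε² ≥ ln(68/0.08) = 6.745236.
Hence n ≥ 6.745236/(2·0.02²) = 8431.545.
The smallest integer n is 8432.

8432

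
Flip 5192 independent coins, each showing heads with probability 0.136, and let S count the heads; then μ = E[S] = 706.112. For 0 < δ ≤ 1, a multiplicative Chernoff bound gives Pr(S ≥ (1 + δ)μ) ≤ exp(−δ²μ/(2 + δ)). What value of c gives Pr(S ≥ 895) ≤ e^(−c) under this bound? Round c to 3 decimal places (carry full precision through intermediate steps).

22.284

Write 895 = (1 + δ)μ, so δ = 895/706.112 − 1 = 0.2675043…
Then the exponent is δ²μ/(2 + δ) = (895 − μ)² / (μ·(2 + δ)) = 22.283686.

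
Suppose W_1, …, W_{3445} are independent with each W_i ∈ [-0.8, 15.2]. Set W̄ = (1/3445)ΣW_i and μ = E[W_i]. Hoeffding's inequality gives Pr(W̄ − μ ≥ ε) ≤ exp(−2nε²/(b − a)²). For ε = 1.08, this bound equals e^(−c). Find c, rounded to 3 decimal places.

31.393

c = 2nε²/(b − a)² = 2·3445·1.08² / 16² = 31.3926.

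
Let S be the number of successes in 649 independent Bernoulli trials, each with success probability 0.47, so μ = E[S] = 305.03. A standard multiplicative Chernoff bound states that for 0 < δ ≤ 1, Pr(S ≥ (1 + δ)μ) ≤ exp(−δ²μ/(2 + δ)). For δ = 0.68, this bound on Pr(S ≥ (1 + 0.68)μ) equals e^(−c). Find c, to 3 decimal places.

52.629

c = δ²μ/(2 + δ) = 0.68²·305.03/(2 + 0.68) = 52.6291.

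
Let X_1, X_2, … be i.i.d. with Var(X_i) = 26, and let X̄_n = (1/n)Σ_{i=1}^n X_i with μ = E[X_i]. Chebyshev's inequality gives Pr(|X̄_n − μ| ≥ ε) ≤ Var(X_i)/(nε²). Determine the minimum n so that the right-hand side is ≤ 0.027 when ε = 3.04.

105

Require 26/(n·3.04²) ≤ 0.027, i.e. n ≥ 26/(0.027·3.04²) = 104.199.
The smallest integer n is 105.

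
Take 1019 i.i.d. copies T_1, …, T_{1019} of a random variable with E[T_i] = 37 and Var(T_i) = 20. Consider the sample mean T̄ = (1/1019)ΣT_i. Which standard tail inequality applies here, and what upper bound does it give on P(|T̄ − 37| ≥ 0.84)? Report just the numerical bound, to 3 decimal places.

With mean and variance of each term known, Chebyshev's inequality bounds the deviation of the sum (or sample mean).
Var(T̄) = Var(T_i)/n = 20/1019 = 0.019627.
Chebyshev: P(|T̄ − 37| ≥ 0.84) ≤ Var(T̄)/(0.84)² = 20/(1019·0.84²) = 0.0278.

0.028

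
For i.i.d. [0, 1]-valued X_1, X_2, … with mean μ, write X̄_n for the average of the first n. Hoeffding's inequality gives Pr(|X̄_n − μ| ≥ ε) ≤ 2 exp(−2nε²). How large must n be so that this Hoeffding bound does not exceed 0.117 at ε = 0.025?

2271

Require 2·exp(−2nε²) ≤ 0.117, i.e. 2nε² ≥ ln(2/0.117) = 2.838729.
So n ≥ 2.838729 / (2·0.025²) = 2270.983.
The smallest integer n is 2271.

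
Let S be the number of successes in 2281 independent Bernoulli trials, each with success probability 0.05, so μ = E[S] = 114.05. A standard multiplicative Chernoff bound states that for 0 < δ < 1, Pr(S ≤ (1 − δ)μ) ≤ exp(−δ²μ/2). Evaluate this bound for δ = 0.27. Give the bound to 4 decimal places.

0.0157

Exponent = δ²μ/2 = 0.27²·114.05/2 = 4.1571.
Bound = exp(−4.1571) = 0.01565.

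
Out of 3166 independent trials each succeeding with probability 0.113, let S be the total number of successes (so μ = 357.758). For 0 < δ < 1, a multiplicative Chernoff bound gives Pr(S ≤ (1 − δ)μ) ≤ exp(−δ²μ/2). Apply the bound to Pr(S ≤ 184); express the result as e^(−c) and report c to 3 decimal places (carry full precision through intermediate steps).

Write 184 = (1 − δ)μ, so δ = 1 − 184/357.758 = 0.4856859…
Then the exponent is δ²μ/2 = (μ − 184)²/(2μ) = 42.195901.

42.196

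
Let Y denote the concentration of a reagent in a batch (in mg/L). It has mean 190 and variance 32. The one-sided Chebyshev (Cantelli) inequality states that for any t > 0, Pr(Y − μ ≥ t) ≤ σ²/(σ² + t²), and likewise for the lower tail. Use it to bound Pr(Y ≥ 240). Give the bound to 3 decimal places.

Here σ² = 32 and t = 50, so σ² + t² = 2532.
Cantelli's bound: 32/2532 = 0.0126.

0.013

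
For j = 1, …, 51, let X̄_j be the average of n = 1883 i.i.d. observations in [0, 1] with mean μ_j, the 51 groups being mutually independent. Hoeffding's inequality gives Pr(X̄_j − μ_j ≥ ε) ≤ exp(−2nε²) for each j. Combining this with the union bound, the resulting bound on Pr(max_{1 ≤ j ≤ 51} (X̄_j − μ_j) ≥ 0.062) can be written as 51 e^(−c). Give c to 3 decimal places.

14.477

Union bound over the 51 events: Pr(max_{1 ≤ j ≤ 51} (X̄_j − μ_j) ≥ 0.062) ≤ 51·exp(−2nε²) = 51 exp(−2·1883·0.062²).
So c = 2·1883·0.062² = 14.4765.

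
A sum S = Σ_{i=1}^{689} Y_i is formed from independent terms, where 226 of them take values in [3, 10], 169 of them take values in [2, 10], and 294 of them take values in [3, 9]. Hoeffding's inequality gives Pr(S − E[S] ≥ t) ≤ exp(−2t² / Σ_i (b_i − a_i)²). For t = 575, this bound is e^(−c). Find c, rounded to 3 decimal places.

20.362

Σ(b_i − a_i)² = 226·7² + 169·8² + 294·6² = 32474.
c = 2t² / 32474 = 2·575² / 32474 = 20.3624.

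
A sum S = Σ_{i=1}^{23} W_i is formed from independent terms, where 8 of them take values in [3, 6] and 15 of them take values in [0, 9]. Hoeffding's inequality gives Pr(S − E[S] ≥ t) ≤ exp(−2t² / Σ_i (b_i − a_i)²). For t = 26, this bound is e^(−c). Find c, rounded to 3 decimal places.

1.051

Σ(b_i − a_i)² = 8·3² + 15·9² = 1287.
c = 2t² / 1287 = 2·26² / 1287 = 1.0505.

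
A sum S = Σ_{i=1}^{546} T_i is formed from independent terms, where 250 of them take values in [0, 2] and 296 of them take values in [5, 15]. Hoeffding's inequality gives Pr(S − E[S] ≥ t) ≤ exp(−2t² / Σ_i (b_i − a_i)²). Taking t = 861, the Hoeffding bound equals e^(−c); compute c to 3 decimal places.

Σ(b_i − a_i)² = 250·2² + 296·10² = 30600.
c = 2t² / 30600 = 2·861² / 30600 = 48.4524.

48.452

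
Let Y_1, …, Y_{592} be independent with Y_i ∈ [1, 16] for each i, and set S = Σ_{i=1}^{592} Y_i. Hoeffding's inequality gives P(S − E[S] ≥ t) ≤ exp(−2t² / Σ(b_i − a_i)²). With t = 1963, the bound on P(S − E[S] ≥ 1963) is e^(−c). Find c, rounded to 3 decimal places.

57.858

Σ(b_i − a_i)² = 592·(15)² = 133200.
c = 2t²/133200 = 2·1963²/133200 = 57.8584.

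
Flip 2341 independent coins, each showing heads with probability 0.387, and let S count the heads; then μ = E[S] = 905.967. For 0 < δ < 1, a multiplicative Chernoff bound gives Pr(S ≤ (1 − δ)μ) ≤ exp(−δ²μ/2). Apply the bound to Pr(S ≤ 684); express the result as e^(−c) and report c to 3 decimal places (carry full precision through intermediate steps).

27.192

Write 684 = (1 − δ)μ, so δ = 1 − 684/905.967 = 0.2450056…
Then the exponent is δ²μ/2 = (μ − 684)²/(2μ) = 27.191580.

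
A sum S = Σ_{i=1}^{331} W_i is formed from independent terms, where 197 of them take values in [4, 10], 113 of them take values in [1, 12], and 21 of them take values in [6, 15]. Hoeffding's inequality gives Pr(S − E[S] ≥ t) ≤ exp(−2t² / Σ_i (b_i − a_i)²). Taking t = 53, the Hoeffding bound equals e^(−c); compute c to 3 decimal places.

Σ(b_i − a_i)² = 197·6² + 113·11² + 21·9² = 22466.
c = 2t² / 22466 = 2·53² / 22466 = 0.2501.

0.250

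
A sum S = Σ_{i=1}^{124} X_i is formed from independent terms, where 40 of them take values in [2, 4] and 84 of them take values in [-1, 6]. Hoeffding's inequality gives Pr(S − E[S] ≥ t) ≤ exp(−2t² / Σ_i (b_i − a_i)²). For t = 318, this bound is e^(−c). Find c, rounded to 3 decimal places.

Σ(b_i − a_i)² = 40·2² + 84·7² = 4276.
c = 2t² / 4276 = 2·318² / 4276 = 47.2984.

47.298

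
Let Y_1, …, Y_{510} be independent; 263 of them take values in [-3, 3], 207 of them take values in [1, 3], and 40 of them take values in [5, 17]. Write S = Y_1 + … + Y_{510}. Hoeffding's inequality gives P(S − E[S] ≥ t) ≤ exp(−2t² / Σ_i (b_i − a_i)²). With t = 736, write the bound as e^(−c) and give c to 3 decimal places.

Σ(b_i − a_i)² = 263·6² + 207·2² + 40·12² = 16056.
c = 2t² / 16056 = 2·736² / 16056 = 67.4758.

67.476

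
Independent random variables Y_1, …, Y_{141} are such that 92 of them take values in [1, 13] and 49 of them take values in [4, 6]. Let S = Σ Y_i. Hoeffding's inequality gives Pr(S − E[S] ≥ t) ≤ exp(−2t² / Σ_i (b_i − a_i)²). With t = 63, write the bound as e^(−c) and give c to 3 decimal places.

Σ(b_i − a_i)² = 92·12² + 49·2² = 13444.
c = 2t² / 13444 = 2·63² / 13444 = 0.5904.

0.590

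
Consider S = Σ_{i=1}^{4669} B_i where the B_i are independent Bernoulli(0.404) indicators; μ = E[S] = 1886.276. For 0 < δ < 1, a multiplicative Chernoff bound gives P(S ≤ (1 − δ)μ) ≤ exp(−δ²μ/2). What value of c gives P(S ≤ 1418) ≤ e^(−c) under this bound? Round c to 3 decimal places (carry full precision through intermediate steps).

Write 1418 = (1 − δ)μ, so δ = 1 − 1418/1886.276 = 0.2482542…
Then the exponent is δ²μ/2 = (μ − 1418)²/(2μ) = 58.125749.

58.126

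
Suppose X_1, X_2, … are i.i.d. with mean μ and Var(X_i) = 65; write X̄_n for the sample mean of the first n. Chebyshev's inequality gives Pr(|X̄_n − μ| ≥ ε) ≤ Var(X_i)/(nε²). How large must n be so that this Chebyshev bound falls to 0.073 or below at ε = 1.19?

Require 65/(n·1.19²) ≤ 0.073, i.e. n ≥ 65/(0.073·1.19²) = 628.777.
The smallest integer n is 629.

629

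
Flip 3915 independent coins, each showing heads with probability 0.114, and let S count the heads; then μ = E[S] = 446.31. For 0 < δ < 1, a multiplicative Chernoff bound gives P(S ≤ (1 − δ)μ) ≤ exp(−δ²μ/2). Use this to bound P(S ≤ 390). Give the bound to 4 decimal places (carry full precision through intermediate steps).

0.0287

Write 390 = (1 − δ)μ, so δ = 1 − 390/446.31 = 0.1261679…
Then the exponent is δ²μ/2 = (μ − 390)²/(2μ) = 3.552258.
Bound = exp(−3.552258) = 0.02866.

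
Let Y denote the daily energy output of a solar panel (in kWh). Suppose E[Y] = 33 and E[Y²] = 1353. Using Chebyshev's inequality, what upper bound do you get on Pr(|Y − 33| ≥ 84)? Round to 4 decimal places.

0.0374

Var(Y) = E[Y²] − (E[Y])² = 1353 − 1089 = 264.
Chebyshev's inequality: Pr(|Y − μ| ≥ t) ≤ Var(Y)/t² = 264/7056 = 0.0374.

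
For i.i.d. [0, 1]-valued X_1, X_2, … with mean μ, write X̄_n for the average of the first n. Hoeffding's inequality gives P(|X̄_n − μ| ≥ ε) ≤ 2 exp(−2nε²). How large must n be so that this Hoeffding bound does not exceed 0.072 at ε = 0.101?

Require 2·exp(−2nε²) ≤ 0.072, i.e. 2nε² ≥ ln(2/0.072) = 3.324236.
So n ≥ 3.324236 / (2·0.101²) = 162.937.
The smallest integer n is 163.

163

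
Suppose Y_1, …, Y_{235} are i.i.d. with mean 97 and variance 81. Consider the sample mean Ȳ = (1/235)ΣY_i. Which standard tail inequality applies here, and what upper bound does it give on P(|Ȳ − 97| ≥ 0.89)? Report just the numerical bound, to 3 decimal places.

0.435

With mean and variance of each term known, Chebyshev's inequality bounds the deviation of the sum (or sample mean).
Var(Ȳ) = Var(Y_i)/n = 81/235 = 0.34468.
Chebyshev: P(|Ȳ − 97| ≥ 0.89) ≤ Var(Ȳ)/(0.89)² = 81/(235·0.89²) = 0.4351.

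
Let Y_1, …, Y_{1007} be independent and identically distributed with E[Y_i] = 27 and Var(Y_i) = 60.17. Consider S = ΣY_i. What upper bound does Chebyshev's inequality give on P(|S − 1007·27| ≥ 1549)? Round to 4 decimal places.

Var(S) = n·Var(Y_i) = 1007·60.17 = 60591.19.
Chebyshev: P(|S − 1007·27| ≥ 1549) ≤ Var(S)/1549² = 60591.19/2399401 = 0.0253.

0.0253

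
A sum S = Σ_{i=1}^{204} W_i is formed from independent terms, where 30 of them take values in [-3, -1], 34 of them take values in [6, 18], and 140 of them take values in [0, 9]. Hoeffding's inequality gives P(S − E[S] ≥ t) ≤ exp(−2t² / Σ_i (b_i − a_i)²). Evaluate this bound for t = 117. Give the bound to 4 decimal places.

Σ(b_i − a_i)² = 30·2² + 34·12² + 140·9² = 16356.
Exponent = 2·117² / 16356 = 1.67388.
Bound = exp(−1.67388) = 0.18752.

0.1875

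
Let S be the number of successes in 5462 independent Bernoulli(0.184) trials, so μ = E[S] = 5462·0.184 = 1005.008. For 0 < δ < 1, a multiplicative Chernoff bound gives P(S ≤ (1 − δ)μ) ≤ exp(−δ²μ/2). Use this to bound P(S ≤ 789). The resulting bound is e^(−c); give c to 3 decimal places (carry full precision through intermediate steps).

23.213

Write 789 = (1 − δ)μ, so δ = 1 − 789/1005.008 = 0.2149316…
Then the exponent is δ²μ/2 = (μ − 789)²/(2μ) = 23.213475.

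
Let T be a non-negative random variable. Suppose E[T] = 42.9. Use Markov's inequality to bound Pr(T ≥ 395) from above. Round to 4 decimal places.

0.1086

Markov's inequality: for a non-negative random variable, Pr(T ≥ a) ≤ E[T]/a.
Here E[T] = 42.9 and a = 395, so the bound is 42.9/395 = 0.1086.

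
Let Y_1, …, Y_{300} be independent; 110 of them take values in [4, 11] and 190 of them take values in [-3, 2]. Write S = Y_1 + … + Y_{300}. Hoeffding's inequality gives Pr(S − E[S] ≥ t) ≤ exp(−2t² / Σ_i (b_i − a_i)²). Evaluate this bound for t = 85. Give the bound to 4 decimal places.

0.2405

Σ(b_i − a_i)² = 110·7² + 190·5² = 10140.
Exponent = 2·85² / 10140 = 1.42505.
Bound = exp(−1.42505) = 0.24050.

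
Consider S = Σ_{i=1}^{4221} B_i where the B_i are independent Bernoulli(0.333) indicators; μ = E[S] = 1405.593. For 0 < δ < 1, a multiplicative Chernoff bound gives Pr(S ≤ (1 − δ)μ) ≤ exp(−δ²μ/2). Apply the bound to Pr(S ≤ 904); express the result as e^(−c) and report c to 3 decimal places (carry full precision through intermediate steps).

Write 904 = (1 − δ)μ, so δ = 1 − 904/1405.593 = 0.3568551…
Then the exponent is δ²μ/2 = (μ − 904)²/(2μ) = 89.498005.

89.498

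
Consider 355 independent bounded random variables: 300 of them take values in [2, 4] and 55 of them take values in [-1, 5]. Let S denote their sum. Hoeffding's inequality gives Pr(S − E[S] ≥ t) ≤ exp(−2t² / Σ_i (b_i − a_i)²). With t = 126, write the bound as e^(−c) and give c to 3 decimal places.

9.985

Σ(b_i − a_i)² = 300·2² + 55·6² = 3180.
c = 2t² / 3180 = 2·126² / 3180 = 9.9849.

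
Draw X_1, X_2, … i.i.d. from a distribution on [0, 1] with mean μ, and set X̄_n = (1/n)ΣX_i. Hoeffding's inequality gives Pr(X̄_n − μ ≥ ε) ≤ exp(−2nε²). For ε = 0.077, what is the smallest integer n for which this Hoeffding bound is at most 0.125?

Require exp(−2nε²) ≤ 0.125, i.e. 2nε² ≥ ln(1/0.125) = 2.079442.
So n ≥ 2.079442 / (2·0.077²) = 175.362.
The smallest integer n is 176.

176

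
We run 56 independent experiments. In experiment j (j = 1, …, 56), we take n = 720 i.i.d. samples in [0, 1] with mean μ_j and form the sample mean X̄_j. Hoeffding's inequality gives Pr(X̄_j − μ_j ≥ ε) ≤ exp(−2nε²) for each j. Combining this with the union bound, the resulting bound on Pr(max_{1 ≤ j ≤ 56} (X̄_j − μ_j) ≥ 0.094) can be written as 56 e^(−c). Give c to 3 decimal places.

12.724

Union bound over the 56 events: Pr(max_{1 ≤ j ≤ 56} (X̄_j − μ_j) ≥ 0.094) ≤ 56·exp(−2nε²) = 56 exp(−2·720·0.094²).
So c = 2·720·0.094² = 12.7238.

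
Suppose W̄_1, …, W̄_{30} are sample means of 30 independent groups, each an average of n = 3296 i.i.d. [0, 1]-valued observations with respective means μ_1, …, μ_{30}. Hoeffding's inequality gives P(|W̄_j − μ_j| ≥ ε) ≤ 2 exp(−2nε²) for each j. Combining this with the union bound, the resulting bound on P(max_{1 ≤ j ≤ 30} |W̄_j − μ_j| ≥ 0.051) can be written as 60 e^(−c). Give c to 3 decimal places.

17.146

Union bound over the 30 events: P(max_{1 ≤ j ≤ 30} |W̄_j − μ_j| ≥ 0.051) ≤ 30·2·exp(−2nε²) = 60 exp(−2·3296·0.051²).
So c = 2·3296·0.051² = 17.1458.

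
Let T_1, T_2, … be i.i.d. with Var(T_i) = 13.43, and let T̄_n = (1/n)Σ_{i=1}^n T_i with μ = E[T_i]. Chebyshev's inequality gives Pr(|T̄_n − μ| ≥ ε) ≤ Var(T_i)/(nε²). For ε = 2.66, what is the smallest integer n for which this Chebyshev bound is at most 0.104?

19

Require 13.43/(n·2.66²) ≤ 0.104, i.e. n ≥ 13.43/(0.104·2.66²) = 18.251.
The smallest integer n is 19.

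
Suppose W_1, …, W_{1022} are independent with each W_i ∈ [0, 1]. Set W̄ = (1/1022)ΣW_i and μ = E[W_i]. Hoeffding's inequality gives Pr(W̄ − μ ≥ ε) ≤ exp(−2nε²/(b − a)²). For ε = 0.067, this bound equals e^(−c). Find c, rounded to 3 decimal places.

9.176

c = 2nε²/(b − a)² = 2·1022·0.067² / 1² = 9.1755.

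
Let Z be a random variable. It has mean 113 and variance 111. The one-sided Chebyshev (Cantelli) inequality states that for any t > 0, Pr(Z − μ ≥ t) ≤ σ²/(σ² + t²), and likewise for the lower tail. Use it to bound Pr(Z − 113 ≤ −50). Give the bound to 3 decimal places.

0.043

Here σ² = 111 and t = 50, so σ² + t² = 2611.
Cantelli's bound: 111/2611 = 0.0425.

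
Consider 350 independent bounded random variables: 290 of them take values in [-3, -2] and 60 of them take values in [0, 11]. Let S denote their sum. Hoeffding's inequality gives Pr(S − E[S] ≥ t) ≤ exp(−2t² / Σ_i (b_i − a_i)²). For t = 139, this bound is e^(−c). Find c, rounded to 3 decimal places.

5.118

Σ(b_i − a_i)² = 290·1² + 60·11² = 7550.
c = 2t² / 7550 = 2·139² / 7550 = 5.1181.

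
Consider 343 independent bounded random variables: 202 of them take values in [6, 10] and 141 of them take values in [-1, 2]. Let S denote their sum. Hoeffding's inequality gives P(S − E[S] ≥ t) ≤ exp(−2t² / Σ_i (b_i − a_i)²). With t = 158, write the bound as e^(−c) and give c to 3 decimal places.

11.093

Σ(b_i − a_i)² = 202·4² + 141·3² = 4501.
c = 2t² / 4501 = 2·158² / 4501 = 11.0926.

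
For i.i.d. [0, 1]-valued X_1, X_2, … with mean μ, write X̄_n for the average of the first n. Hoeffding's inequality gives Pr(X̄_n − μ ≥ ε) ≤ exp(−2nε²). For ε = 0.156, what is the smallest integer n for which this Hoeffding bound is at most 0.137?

41

Require exp(−2nε²) ≤ 0.137, i.e. 2nε² ≥ ln(1/0.137) = 1.987774.
So n ≥ 1.987774 / (2·0.156²) = 40.840.
The smallest integer n is 41.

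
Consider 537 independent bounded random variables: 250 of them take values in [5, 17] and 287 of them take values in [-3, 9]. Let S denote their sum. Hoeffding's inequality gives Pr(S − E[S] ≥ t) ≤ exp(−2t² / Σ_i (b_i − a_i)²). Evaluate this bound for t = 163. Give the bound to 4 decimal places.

Σ(b_i − a_i)² = 250·12² + 287·12² = 77328.
Exponent = 2·163² / 77328 = 0.68718.
Bound = exp(−0.68718) = 0.50299.

0.5030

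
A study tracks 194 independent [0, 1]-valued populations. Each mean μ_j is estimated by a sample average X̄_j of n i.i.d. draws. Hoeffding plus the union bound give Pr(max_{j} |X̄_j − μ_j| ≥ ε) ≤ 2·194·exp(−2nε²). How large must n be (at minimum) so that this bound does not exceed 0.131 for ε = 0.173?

Need 2·194·exp(−2nε²) ≤ 0.131, i.e. exp(−2nε²) ≤ 0.131/388.
So 2nε² ≥ ln(388/0.131) = 7.993563.
Hence n ≥ 7.993563/(2·0.173²) = 133.542.
The smallest integer n is 134.

134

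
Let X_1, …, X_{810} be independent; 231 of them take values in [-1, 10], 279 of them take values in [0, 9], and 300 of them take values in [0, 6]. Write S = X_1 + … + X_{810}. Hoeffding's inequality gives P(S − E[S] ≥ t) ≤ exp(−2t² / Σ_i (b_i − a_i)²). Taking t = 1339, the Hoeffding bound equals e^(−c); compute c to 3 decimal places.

58.449

Σ(b_i − a_i)² = 231·11² + 279·9² + 300·6² = 61350.
c = 2t² / 61350 = 2·1339² / 61350 = 58.4489.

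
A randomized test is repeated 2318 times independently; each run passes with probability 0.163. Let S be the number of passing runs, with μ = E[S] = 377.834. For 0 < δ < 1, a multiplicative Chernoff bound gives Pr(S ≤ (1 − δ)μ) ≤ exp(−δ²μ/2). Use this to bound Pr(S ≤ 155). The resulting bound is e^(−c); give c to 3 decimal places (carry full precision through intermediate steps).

65.710

Write 155 = (1 − δ)μ, so δ = 1 − 155/377.834 = 0.5897669…
Then the exponent is δ²μ/2 = (μ − 155)²/(2μ) = 65.710063.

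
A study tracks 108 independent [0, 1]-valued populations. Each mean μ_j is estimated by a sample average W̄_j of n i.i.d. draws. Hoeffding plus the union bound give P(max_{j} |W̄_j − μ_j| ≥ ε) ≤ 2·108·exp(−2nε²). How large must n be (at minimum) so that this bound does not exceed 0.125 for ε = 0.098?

Need 2·108·exp(−2nε²) ≤ 0.125, i.e. exp(−2nε²) ≤ 0.125/216.
So 2nε² ≥ ln(216/0.125) = 7.454720.
Hence n ≥ 7.454720/(2·0.098²) = 388.105.
The smallest integer n is 389.

389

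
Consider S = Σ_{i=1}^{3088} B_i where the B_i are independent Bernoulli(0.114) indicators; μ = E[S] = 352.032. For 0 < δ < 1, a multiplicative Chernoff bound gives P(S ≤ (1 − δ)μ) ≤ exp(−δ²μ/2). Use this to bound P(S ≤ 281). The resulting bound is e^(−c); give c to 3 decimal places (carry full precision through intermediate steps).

7.166

Write 281 = (1 − δ)μ, so δ = 1 − 281/352.032 = 0.2017771…
Then the exponent is δ²μ/2 = (μ − 281)²/(2μ) = 7.166316.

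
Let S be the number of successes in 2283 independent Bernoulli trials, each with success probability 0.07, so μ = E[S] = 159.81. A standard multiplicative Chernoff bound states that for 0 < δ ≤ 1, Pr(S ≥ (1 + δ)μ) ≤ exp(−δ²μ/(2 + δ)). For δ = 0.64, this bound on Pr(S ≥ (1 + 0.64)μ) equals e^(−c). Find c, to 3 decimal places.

c = δ²μ/(2 + δ) = 0.64²·159.81/(2 + 0.64) = 24.7948.

24.795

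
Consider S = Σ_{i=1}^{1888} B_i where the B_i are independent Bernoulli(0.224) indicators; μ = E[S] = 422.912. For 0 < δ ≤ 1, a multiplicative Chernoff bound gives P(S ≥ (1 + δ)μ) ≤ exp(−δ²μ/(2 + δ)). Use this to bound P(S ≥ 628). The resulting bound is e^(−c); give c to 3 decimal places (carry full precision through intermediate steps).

40.023

Write 628 = (1 + δ)μ, so δ = 628/422.912 − 1 = 0.4849425…
Then the exponent is δ²μ/(2 + δ) = (628 − μ)² / (μ·(2 + δ)) = 40.023416.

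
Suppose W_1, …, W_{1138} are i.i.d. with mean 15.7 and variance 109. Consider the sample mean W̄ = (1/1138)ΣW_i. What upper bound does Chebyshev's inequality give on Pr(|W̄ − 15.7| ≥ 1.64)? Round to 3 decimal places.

Var(W̄) = Var(W_i)/n = 109/1138 = 0.095782.
Chebyshev: Pr(|W̄ − 15.7| ≥ 1.64) ≤ Var(W̄)/(1.64)² = 109/(1138·1.64²) = 0.0356.

0.036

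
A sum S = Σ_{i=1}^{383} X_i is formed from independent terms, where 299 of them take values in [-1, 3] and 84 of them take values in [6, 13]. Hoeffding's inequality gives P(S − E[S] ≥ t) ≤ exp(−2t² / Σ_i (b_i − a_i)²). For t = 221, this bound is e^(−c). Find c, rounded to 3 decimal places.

10.976

Σ(b_i − a_i)² = 299·4² + 84·7² = 8900.
c = 2t² / 8900 = 2·221² / 8900 = 10.9755.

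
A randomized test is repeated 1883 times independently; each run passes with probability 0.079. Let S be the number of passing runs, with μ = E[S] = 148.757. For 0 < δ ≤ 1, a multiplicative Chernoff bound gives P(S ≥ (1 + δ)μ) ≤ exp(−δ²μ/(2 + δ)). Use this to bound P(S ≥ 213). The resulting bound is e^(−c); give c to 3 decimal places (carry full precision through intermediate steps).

11.409

Write 213 = (1 + δ)μ, so δ = 213/148.757 − 1 = 0.4318654…
Then the exponent is δ²μ/(2 + δ) = (213 − μ)² / (μ·(2 + δ)) = 11.408661.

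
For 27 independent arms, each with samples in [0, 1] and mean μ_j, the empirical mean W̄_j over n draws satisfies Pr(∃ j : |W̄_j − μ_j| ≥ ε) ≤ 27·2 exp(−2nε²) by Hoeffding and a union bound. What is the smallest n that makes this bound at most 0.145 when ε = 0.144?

143

Need 2·27·exp(−2nε²) ≤ 0.145, i.e. exp(−2nε²) ≤ 0.145/54.
So 2nε² ≥ ln(54/0.145) = 5.920006.
Hence n ≥ 5.920006/(2·0.144²) = 142.747.
The smallest integer n is 143.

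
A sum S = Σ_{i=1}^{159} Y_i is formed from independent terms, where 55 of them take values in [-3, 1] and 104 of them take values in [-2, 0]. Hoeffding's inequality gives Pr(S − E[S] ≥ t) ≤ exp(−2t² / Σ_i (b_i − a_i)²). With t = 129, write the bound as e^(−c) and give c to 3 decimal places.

Σ(b_i − a_i)² = 55·4² + 104·2² = 1296.
c = 2t² / 1296 = 2·129² / 1296 = 25.6806.

25.681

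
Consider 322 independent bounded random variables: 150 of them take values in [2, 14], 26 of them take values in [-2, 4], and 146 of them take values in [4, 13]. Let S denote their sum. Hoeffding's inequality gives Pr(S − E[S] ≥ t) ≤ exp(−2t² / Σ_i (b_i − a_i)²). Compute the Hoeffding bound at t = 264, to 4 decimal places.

Σ(b_i − a_i)² = 150·12² + 26·6² + 146·9² = 34362.
Exponent = 2·264² / 34362 = 4.05657.
Bound = exp(−4.05657) = 0.01731.

0.0173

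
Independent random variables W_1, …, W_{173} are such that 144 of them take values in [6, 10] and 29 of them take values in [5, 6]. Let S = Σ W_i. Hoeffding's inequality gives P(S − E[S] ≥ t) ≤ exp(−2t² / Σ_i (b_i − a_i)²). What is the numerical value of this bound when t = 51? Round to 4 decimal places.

0.1076

Σ(b_i − a_i)² = 144·4² + 29·1² = 2333.
Exponent = 2·51² / 2333 = 2.22975.
Bound = exp(−2.22975) = 0.10756.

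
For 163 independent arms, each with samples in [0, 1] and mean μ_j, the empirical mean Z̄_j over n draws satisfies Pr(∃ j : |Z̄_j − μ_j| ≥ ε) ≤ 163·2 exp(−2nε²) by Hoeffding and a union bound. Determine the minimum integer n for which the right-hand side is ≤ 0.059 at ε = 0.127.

Need 2·163·exp(−2nε²) ≤ 0.059, i.e. exp(−2nε²) ≤ 0.059/326.
So 2nε² ≥ ln(326/0.059) = 8.617115.
Hence n ≥ 8.617115/(2·0.127²) = 267.131.
The smallest integer n is 268.

268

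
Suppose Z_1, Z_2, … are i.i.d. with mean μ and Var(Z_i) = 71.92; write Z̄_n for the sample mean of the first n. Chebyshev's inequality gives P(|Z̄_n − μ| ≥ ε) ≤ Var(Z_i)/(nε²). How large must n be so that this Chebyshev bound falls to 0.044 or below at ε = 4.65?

76

Require 71.92/(n·4.65²) ≤ 0.044, i.e. n ≥ 71.92/(0.044·4.65²) = 75.595.
The smallest integer n is 76.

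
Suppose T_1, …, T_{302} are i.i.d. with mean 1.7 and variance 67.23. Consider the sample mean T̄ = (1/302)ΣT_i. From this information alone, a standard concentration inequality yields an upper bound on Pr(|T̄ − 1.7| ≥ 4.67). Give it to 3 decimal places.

0.010

With mean and variance of each term known, Chebyshev's inequality bounds the deviation of the sum (or sample mean).
Var(T̄) = Var(T_i)/n = 67.23/302 = 0.22262.
Chebyshev: Pr(|T̄ − 1.7| ≥ 4.67) ≤ Var(T̄)/(4.67)² = 67.23/(302·4.67²) = 0.0102.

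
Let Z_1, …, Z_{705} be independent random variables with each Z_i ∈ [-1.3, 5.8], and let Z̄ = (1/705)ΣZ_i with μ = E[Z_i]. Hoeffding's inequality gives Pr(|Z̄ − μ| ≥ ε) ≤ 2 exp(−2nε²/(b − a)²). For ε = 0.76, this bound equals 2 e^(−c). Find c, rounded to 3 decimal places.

c = 2nε²/(b − a)² = 2·705·0.76² / 7.1² = 16.1558.

16.156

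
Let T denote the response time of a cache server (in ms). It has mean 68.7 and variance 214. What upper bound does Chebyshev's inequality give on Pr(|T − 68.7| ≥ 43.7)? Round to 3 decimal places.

Chebyshev: Pr(|T − μ| ≥ t) ≤ Var(T)/t².
Bound = 214 / 1909.69 = 0.1121.

0.112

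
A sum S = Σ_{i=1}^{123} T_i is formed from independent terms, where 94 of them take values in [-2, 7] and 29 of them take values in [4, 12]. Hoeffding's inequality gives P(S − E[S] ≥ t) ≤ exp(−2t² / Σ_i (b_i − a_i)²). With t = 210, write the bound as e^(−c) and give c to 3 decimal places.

Σ(b_i − a_i)² = 94·9² + 29·8² = 9470.
c = 2t² / 9470 = 2·210² / 9470 = 9.3136.

9.314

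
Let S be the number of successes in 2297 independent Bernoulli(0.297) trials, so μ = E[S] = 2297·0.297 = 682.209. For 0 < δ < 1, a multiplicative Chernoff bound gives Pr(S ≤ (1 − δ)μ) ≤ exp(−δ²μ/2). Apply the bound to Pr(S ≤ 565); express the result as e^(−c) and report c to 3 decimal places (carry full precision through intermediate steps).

Write 565 = (1 − δ)μ, so δ = 1 − 565/682.209 = 0.1718081…
Then the exponent is δ²μ/2 = (μ − 565)²/(2μ) = 10.068725.

10.069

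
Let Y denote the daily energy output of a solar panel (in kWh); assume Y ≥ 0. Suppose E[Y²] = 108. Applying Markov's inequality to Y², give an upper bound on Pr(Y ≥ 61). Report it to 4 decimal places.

0.0290

Since Y ≥ 0, the event {Y ≥ 61} is the same as {Y² ≥ 3721}.
Markov's inequality applied to Y² gives Pr(Y² ≥ 3721) ≤ E[Y²]/3721 = 108/3721 = 0.0290.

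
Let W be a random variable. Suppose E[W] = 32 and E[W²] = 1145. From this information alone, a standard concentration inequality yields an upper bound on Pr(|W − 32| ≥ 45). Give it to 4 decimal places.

0.0598

The first two moments determine the variance, so Chebyshev's inequality is the sharpest standard bound available.
Var(W) = E[W²] − (E[W])² = 1145 − 1024 = 121.
Chebyshev's inequality: Pr(|W − μ| ≥ t) ≤ Var(W)/t² = 121/2025 = 0.0598.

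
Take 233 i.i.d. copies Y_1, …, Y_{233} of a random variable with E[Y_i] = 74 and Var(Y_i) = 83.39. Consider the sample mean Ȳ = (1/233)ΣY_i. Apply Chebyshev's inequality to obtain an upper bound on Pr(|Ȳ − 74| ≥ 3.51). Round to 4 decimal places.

Var(Ȳ) = Var(Y_i)/n = 83.39/233 = 0.3579.
Chebyshev: Pr(|Ȳ − 74| ≥ 3.51) ≤ Var(Ȳ)/(3.51)² = 83.39/(233·3.51²) = 0.0290.

0.0290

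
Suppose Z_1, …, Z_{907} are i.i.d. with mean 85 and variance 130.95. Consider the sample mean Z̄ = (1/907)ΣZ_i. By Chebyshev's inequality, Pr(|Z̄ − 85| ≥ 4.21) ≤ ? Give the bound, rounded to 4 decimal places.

Var(Z̄) = Var(Z_i)/n = 130.95/907 = 0.14438.
Chebyshev: Pr(|Z̄ − 85| ≥ 4.21) ≤ Var(Z̄)/(4.21)² = 130.95/(907·4.21²) = 0.0081.

0.0081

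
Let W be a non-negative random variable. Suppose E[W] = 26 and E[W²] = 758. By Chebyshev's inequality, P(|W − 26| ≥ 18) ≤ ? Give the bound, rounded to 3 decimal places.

0.253

Var(W) = E[W²] − (E[W])² = 758 − 676 = 82.
Chebyshev's inequality: P(|W − μ| ≥ t) ≤ Var(W)/t² = 82/324 = 0.2531.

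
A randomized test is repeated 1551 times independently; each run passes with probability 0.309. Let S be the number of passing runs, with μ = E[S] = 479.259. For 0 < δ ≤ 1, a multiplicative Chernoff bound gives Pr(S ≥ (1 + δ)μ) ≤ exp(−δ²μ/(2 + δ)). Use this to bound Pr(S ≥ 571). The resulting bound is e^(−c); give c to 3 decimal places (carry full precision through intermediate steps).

8.014

Write 571 = (1 + δ)μ, so δ = 571/479.259 − 1 = 0.1914226…
Then the exponent is δ²μ/(2 + δ) = (571 − μ)² / (μ·(2 + δ)) = 8.013653.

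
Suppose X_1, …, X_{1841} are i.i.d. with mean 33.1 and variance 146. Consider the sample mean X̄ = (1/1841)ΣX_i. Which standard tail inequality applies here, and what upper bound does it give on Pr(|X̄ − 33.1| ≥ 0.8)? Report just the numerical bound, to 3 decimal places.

With mean and variance of each term known, Chebyshev's inequality bounds the deviation of the sum (or sample mean).
Var(X̄) = Var(X_i)/n = 146/1841 = 0.079305.
Chebyshev: Pr(|X̄ − 33.1| ≥ 0.8) ≤ Var(X̄)/(0.8)² = 146/(1841·0.8²) = 0.1239.

0.124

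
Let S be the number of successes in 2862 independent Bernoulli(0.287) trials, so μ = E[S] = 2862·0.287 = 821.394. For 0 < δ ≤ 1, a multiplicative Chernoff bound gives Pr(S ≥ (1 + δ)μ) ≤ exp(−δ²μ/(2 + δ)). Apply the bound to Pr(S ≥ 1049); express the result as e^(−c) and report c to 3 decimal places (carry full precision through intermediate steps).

27.697

Write 1049 = (1 + δ)μ, so δ = 1049/821.394 − 1 = 0.2770972…
Then the exponent is δ²μ/(2 + δ) = (1049 − μ)² / (μ·(2 + δ)) = 27.697101.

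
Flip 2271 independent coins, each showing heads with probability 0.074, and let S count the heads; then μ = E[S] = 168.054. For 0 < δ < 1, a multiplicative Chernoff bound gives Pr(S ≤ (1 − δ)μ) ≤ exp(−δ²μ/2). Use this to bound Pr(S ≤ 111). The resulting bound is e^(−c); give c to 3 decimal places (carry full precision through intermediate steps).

9.685

Write 111 = (1 − δ)μ, so δ = 1 − 111/168.054 = 0.339498…
Then the exponent is δ²μ/2 = (μ − 111)²/(2μ) = 9.684860.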